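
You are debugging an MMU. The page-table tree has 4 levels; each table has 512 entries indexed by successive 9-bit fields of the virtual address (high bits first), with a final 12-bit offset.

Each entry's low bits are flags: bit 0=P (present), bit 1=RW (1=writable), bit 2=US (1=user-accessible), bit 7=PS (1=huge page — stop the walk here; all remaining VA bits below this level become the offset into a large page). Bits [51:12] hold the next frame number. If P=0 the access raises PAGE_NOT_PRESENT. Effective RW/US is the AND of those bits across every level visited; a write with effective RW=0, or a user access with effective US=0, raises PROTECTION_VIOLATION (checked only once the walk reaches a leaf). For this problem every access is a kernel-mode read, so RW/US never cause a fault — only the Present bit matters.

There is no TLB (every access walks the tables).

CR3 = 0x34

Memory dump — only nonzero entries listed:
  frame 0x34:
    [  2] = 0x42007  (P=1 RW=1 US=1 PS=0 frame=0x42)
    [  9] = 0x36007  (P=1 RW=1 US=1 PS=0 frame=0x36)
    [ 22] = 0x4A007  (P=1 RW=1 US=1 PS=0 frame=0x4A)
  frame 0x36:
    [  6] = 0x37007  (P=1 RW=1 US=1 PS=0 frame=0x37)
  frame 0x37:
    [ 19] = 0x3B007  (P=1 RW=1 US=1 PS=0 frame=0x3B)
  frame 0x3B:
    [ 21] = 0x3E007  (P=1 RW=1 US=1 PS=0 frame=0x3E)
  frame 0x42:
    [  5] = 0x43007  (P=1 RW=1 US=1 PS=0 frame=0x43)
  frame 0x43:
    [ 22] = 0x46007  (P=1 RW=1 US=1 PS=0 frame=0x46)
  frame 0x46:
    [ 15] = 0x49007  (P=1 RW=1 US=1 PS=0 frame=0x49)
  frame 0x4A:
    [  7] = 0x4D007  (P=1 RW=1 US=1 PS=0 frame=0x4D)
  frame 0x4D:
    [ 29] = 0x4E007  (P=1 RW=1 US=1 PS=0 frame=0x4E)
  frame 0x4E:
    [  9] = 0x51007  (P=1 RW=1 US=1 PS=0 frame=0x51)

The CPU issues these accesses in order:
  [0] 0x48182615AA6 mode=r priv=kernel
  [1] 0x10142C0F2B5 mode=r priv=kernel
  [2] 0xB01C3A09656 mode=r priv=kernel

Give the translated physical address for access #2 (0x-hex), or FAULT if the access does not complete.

Walk each access:
#0 VA=0x48182615AA6 (r,kernel):
  L0 @0x34[9] → 0x36007  P=1,RW=1,US=1,PS=0
  L1 @0x36[6] → 0x37007  P=1,RW=1,US=1,PS=0
  L2 @0x37[19] → 0x3B007  P=1,RW=1,US=1,PS=0
  L3 @0x3B[21] → 0x3E007  P=1,RW=1,US=1,PS=0
  → PA=0x3EAA6  (4 entries read)
#1 VA=0x10142C0F2B5 (r,kernel):
  L0 @0x34[2] → 0x42007  P=1,RW=1,US=1,PS=0
  L1 @0x42[5] → 0x43007  P=1,RW=1,US=1,PS=0
  L2 @0x43[22] → 0x46007  P=1,RW=1,US=1,PS=0
  L3 @0x46[15] → 0x49007  P=1,RW=1,US=1,PS=0
  → PA=0x492B5  (4 entries read)
#2 VA=0xB01C3A09656 (r,kernel):
  L0 @0x34[22] → 0x4A007  P=1,RW=1,US=1,PS=0
  L1 @0x4A[7] → 0x4D007  P=1,RW=1,US=1,PS=0
  L2 @0x4D[29] → 0x4E007  P=1,RW=1,US=1,PS=0
  L3 @0x4E[9] → 0x51007  P=1,RW=1,US=1,PS=0
  → PA=0x51656  (4 entries read)

Access #2 PA: 0x51656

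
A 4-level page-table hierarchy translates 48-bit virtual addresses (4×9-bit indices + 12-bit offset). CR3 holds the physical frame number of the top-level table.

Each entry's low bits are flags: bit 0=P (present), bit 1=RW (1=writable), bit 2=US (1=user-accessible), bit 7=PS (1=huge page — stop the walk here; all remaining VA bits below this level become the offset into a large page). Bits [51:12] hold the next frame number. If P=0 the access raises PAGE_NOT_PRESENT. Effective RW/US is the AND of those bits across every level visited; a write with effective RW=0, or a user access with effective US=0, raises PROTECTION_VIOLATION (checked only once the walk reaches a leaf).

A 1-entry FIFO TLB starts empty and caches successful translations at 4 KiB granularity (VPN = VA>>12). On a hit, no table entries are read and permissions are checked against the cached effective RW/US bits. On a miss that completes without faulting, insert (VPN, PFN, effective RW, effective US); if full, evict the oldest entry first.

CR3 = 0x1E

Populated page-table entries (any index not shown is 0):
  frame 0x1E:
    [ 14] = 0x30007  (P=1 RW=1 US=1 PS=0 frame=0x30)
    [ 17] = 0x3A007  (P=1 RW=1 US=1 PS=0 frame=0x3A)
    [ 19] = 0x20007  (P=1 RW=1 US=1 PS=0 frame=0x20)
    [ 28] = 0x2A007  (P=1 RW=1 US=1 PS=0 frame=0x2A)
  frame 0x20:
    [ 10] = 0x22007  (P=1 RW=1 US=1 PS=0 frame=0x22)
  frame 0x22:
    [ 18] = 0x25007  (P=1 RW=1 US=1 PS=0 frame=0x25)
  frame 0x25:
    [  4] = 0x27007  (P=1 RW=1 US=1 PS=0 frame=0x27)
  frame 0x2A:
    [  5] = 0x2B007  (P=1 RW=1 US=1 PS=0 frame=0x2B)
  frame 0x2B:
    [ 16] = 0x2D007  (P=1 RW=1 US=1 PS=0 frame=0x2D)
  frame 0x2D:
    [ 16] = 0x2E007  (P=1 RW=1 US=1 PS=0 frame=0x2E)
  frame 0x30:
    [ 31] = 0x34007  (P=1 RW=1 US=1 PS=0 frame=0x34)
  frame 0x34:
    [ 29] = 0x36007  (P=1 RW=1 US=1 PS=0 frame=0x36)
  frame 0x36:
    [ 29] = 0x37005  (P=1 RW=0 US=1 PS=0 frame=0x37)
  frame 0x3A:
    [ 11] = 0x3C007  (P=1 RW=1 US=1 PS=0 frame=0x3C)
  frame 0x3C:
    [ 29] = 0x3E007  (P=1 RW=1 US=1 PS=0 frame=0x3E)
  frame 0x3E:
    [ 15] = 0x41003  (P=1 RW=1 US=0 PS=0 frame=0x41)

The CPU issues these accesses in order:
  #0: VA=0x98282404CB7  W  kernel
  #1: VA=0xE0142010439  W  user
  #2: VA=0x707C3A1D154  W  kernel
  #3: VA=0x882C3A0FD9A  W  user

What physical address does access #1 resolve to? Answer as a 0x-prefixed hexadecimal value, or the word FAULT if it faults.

Per-access translation:
#0 VA=0x98282404CB7 (w,kernel):
  lvl0: tbl 0x1E, slot 19 ⇒ 0x20007 (P1/RW1/US1/PS0)
  lvl1: tbl 0x20, slot 10 ⇒ 0x22007 (P1/RW1/US1/PS0)
  lvl2: tbl 0x22, slot 18 ⇒ 0x25007 (P1/RW1/US1/PS0)
  lvl3: tbl 0x25, slot 4 ⇒ 0x27007 (P1/RW1/US1/PS0)
  ⇒ phys 0x27CB7  [4 reads]
#1 VA=0xE0142010439 (w,user):
  lvl0: tbl 0x1E, slot 28 ⇒ 0x2A007 (P1/RW1/US1/PS0)
  lvl1: tbl 0x2A, slot 5 ⇒ 0x2B007 (P1/RW1/US1/PS0)
  lvl2: tbl 0x2B, slot 16 ⇒ 0x2D007 (P1/RW1/US1/PS0)
  lvl3: tbl 0x2D, slot 16 ⇒ 0x2E007 (P1/RW1/US1/PS0)
  ⇒ phys 0x2E439  [4 reads]
#2 VA=0x707C3A1D154 (w,kernel):
  lvl0: tbl 0x1E, slot 14 ⇒ 0x30007 (P1/RW1/US1/PS0)
  lvl1: tbl 0x30, slot 31 ⇒ 0x34007 (P1/RW1/US1/PS0)
  lvl2: tbl 0x34, slot 29 ⇒ 0x36007 (P1/RW1/US1/PS0)
  lvl3: tbl 0x36, slot 29 ⇒ 0x37005 (P1/RW0/US1/PS0)
  ⇒ fault: PROTECTION_VIOLATION  — 4 lookups
#3 VA=0x882C3A0FD9A (w,user):
  lvl0: tbl 0x1E, slot 17 ⇒ 0x3A007 (P1/RW1/US1/PS0)
  lvl1: tbl 0x3A, slot 11 ⇒ 0x3C007 (P1/RW1/US1/PS0)
  lvl2: tbl 0x3C, slot 29 ⇒ 0x3E007 (P1/RW1/US1/PS0)
  lvl3: tbl 0x3E, slot 15 ⇒ 0x41003 (P1/RW1/US0/PS0)
  ⇒ fault: PROTECTION_VIOLATION  — 4 lookups

Access #1 PA: 0x2E439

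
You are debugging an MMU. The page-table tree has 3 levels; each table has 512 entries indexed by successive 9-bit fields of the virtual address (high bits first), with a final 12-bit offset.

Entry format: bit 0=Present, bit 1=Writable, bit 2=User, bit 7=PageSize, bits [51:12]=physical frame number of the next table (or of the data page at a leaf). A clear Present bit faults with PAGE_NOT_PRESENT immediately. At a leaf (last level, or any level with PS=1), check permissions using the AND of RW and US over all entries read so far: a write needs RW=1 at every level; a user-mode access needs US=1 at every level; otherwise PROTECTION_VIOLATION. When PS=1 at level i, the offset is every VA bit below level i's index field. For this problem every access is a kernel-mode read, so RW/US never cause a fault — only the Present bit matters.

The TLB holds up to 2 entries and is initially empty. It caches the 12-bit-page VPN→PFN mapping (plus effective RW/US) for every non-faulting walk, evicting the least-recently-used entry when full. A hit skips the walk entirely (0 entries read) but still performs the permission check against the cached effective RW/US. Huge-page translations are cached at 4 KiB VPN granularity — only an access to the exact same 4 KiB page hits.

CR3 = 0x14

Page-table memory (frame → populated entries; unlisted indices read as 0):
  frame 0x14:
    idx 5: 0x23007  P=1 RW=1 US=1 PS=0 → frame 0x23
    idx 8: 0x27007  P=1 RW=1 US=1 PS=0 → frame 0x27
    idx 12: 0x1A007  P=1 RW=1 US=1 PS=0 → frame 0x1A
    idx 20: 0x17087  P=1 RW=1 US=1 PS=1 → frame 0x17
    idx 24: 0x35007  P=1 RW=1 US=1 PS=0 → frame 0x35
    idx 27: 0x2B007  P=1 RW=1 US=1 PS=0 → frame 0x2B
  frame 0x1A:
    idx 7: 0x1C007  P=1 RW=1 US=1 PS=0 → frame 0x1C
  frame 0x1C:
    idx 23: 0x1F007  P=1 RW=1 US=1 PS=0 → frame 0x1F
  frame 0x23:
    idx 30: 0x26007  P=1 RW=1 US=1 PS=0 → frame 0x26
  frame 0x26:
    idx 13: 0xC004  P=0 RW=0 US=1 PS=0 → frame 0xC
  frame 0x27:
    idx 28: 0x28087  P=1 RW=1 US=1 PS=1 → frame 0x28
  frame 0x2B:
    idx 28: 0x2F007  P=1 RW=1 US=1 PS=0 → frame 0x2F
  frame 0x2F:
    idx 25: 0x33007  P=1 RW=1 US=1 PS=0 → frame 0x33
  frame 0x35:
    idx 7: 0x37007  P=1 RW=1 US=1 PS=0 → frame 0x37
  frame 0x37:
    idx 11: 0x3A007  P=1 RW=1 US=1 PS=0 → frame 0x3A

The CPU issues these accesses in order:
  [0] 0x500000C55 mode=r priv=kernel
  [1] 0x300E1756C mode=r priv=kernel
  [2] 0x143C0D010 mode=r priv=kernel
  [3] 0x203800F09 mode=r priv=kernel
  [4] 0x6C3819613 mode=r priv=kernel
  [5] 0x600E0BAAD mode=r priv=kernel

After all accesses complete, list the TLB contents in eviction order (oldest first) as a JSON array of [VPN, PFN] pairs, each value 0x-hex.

Walk each access:
#0 VA=0x500000C55 (r,kernel):
  L0: frame=0x14 idx=20 entry=0x17087 [P=1 RW=1 US=1 PS=1]
  ⇒ phys 0x17C55 (huge @L0)  [1 reads]
#1 VA=0x300E1756C (r,kernel):
  L0: frame=0x14 idx=12 entry=0x1A007 [P=1 RW=1 US=1 PS=0]
  L1: frame=0x1A idx=7 entry=0x1C007 [P=1 RW=1 US=1 PS=0]
  L2: frame=0x1C idx=23 entry=0x1F007 [P=1 RW=1 US=1 PS=0]
  ⇒ phys 0x1F56C  [3 reads]
#2 VA=0x143C0D010 (r,kernel):
  L0: frame=0x14 idx=5 entry=0x23007 [P=1 RW=1 US=1 PS=0]
  L1: frame=0x23 idx=30 entry=0x26007 [P=1 RW=1 US=1 PS=0]
  L2: frame=0x26 idx=13 entry=0xC004 [P=0 RW=0 US=1 PS=0]
  ✗ PAGE_NOT_PRESENT  [3 reads]
#3 VA=0x203800F09 (r,kernel):
  L0: frame=0x14 idx=8 entry=0x27007 [P=1 RW=1 US=1 PS=0]
  L1: frame=0x27 idx=28 entry=0x28087 [P=1 RW=1 US=1 PS=1]
  ⇒ phys 0x28F09 (huge @L1)  [2 reads]
#4 VA=0x6C3819613 (r,kernel):
  L0: frame=0x14 idx=27 entry=0x2B007 [P=1 RW=1 US=1 PS=0]
  L1: frame=0x2B idx=28 entry=0x2F007 [P=1 RW=1 US=1 PS=0]
  L2: frame=0x2F idx=25 entry=0x33007 [P=1 RW=1 US=1 PS=0]
  ⇒ phys 0x33613  [3 reads]
#5 VA=0x600E0BAAD (r,kernel):
  L0: frame=0x14 idx=24 entry=0x35007 [P=1 RW=1 US=1 PS=0]
  L1: frame=0x35 idx=7 entry=0x37007 [P=1 RW=1 US=1 PS=0]
  L2: frame=0x37 idx=11 entry=0x3A007 [P=1 RW=1 US=1 PS=0]
  ⇒ phys 0x3AAAD  [3 reads]

TLB: [["0x6C3819", "0x33"], ["0x600E0B", "0x3A"]]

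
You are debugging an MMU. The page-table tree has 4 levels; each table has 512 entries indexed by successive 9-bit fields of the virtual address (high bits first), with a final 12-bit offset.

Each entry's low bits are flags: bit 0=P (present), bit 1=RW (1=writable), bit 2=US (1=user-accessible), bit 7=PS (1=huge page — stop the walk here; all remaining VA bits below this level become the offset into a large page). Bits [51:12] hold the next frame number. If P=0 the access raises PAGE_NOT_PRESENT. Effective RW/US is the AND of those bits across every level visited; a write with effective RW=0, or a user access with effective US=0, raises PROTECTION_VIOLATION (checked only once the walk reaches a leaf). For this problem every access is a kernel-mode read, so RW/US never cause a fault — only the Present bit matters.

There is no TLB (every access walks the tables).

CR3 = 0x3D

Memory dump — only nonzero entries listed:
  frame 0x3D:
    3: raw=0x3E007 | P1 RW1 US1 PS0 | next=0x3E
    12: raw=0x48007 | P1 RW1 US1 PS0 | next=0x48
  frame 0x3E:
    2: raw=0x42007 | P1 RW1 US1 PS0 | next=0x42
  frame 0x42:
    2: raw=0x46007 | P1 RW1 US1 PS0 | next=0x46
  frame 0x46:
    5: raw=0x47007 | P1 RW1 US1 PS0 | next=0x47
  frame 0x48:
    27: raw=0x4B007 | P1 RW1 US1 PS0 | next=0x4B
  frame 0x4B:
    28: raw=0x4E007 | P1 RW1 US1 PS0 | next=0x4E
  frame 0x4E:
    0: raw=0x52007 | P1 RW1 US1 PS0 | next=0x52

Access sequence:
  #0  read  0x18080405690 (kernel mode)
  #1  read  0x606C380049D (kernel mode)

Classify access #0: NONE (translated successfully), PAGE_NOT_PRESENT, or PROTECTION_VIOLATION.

Per-access translation:
#0 VA=0x18080405690 (r,kernel):
  L0 @0x3D[3] → 0x3E007  P=1,RW=1,US=1,PS=0
  L1 @0x3E[2] → 0x42007  P=1,RW=1,US=1,PS=0
  L2 @0x42[2] → 0x46007  P=1,RW=1,US=1,PS=0
  L3 @0x46[5] → 0x47007  P=1,RW=1,US=1,PS=0
  ⇒ phys 0x47690  [4 reads]
#1 VA=0x606C380049D (r,kernel):
  L0 @0x3D[12] → 0x48007  P=1,RW=1,US=1,PS=0
  L1 @0x48[27] → 0x4B007  P=1,RW=1,US=1,PS=0
  L2 @0x4B[28] → 0x4E007  P=1,RW=1,US=1,PS=0
  L3 @0x4E[0] → 0x52007  P=1,RW=1,US=1,PS=0
  ⇒ phys 0x5249D  [4 reads]

Access #0 fault: NONE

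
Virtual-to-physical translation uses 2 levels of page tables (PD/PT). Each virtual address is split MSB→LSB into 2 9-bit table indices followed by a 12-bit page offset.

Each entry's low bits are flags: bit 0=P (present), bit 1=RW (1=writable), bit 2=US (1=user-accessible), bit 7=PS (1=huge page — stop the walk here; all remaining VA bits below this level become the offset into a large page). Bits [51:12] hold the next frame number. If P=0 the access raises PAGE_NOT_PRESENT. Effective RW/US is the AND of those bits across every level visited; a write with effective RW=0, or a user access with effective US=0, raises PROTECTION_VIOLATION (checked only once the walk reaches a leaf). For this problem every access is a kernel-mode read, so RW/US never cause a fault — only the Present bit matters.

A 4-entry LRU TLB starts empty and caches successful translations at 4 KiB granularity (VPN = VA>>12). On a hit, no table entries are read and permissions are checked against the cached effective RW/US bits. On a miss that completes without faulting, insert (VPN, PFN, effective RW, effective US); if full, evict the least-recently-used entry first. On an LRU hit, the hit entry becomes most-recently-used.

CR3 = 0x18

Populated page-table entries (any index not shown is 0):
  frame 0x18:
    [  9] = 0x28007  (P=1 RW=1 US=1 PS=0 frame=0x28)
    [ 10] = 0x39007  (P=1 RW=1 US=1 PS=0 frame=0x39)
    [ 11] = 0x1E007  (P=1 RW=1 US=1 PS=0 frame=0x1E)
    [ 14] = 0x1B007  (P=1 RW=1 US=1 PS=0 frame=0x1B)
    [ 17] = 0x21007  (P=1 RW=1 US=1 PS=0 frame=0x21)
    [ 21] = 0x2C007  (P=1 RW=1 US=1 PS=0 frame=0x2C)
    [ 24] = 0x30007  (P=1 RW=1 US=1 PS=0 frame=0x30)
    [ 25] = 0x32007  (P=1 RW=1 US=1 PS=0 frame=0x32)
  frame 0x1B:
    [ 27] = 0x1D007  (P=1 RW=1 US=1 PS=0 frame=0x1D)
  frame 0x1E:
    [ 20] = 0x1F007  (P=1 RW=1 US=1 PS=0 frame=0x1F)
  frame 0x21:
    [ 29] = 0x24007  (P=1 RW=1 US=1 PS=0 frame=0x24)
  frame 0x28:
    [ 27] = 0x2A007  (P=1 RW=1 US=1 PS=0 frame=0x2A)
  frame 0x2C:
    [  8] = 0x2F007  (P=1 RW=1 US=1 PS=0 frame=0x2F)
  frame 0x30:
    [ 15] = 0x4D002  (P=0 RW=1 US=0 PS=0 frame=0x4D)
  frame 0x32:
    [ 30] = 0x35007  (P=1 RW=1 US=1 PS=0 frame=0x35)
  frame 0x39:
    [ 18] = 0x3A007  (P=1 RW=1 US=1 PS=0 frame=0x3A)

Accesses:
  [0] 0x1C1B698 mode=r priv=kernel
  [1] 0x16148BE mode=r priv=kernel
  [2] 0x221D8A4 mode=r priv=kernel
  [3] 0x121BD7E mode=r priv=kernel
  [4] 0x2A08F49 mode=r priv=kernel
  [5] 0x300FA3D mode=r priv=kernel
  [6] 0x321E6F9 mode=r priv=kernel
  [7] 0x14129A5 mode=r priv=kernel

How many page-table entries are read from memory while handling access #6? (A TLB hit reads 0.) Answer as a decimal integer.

Per-access translation:
#0 VA=0x1C1B698 (r,kernel):
  L0 @0x18[14] → 0x1B007  P=1,RW=1,US=1,PS=0
  L1 @0x1B[27] → 0x1D007  P=1,RW=1,US=1,PS=0
  → PA=0x1D698  (2 entries read)
#1 VA=0x16148BE (r,kernel):
  L0 @0x18[11] → 0x1E007  P=1,RW=1,US=1,PS=0
  L1 @0x1E[20] → 0x1F007  P=1,RW=1,US=1,PS=0
  → PA=0x1F8BE  (2 entries read)
#2 VA=0x221D8A4 (r,kernel):
  L0 @0x18[17] → 0x21007  P=1,RW=1,US=1,PS=0
  L1 @0x21[29] → 0x24007  P=1,RW=1,US=1,PS=0
  → PA=0x248A4  (2 entries read)
#3 VA=0x121BD7E (r,kernel):
  L0 @0x18[9] → 0x28007  P=1,RW=1,US=1,PS=0
  L1 @0x28[27] → 0x2A007  P=1,RW=1,US=1,PS=0
  → PA=0x2AD7E  (2 entries read)
#4 VA=0x2A08F49 (r,kernel):
  L0 @0x18[21] → 0x2C007  P=1,RW=1,US=1,PS=0
  L1 @0x2C[8] → 0x2F007  P=1,RW=1,US=1,PS=0
  → PA=0x2FF49  (2 entries read)
#5 VA=0x300FA3D (r,kernel):
  L0 @0x18[24] → 0x30007  P=1,RW=1,US=1,PS=0
  L1 @0x30[15] → 0x4D002  P=0,RW=1,US=0,PS=0
  ⇒ fault: PAGE_NOT_PRESENT  — 2 lookups
#6 VA=0x321E6F9 (r,kernel):
  L0 @0x18[25] → 0x32007  P=1,RW=1,US=1,PS=0
  L1 @0x32[30] → 0x35007  P=1,RW=1,US=1,PS=0
  → PA=0x356F9  (2 entries read)
#7 VA=0x14129A5 (r,kernel):
  L0 @0x18[10] → 0x39007  P=1,RW=1,US=1,PS=0
  L1 @0x39[18] → 0x3A007  P=1,RW=1,US=1,PS=0
  → PA=0x3A9A5  (2 entries read)

Entries read for #6: 2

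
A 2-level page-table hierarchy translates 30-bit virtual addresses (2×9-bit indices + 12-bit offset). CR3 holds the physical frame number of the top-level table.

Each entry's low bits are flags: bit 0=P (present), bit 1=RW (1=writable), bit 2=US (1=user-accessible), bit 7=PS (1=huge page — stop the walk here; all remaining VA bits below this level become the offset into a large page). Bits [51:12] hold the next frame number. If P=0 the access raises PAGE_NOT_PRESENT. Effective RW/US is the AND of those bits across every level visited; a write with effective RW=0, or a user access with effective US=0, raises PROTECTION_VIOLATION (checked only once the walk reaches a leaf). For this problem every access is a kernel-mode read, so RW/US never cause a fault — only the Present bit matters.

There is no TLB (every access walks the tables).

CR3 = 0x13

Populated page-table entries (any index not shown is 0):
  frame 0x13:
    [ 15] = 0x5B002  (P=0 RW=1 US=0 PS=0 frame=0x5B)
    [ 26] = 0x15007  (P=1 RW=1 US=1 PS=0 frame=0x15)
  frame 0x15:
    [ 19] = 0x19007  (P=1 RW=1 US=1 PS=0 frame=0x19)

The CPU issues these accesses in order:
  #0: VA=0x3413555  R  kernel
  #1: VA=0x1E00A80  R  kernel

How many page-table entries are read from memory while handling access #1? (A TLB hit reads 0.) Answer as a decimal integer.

Walk each access:
#0 VA=0x3413555 (r,kernel):
  [0] read 0x13 idx=26: raw=0x15007 flags P=1 W=1 U=1 S=0
  [1] read 0x15 idx=19: raw=0x19007 flags P=1 W=1 U=1 S=0
  → PA=0x19555  (2 entries read)
#1 VA=0x1E00A80 (r,kernel):
  [0] read 0x13 idx=15: raw=0x5B002 flags P=0 W=1 U=0 S=0
  ✗ PAGE_NOT_PRESENT  [1 reads]

Entries read for #1: 1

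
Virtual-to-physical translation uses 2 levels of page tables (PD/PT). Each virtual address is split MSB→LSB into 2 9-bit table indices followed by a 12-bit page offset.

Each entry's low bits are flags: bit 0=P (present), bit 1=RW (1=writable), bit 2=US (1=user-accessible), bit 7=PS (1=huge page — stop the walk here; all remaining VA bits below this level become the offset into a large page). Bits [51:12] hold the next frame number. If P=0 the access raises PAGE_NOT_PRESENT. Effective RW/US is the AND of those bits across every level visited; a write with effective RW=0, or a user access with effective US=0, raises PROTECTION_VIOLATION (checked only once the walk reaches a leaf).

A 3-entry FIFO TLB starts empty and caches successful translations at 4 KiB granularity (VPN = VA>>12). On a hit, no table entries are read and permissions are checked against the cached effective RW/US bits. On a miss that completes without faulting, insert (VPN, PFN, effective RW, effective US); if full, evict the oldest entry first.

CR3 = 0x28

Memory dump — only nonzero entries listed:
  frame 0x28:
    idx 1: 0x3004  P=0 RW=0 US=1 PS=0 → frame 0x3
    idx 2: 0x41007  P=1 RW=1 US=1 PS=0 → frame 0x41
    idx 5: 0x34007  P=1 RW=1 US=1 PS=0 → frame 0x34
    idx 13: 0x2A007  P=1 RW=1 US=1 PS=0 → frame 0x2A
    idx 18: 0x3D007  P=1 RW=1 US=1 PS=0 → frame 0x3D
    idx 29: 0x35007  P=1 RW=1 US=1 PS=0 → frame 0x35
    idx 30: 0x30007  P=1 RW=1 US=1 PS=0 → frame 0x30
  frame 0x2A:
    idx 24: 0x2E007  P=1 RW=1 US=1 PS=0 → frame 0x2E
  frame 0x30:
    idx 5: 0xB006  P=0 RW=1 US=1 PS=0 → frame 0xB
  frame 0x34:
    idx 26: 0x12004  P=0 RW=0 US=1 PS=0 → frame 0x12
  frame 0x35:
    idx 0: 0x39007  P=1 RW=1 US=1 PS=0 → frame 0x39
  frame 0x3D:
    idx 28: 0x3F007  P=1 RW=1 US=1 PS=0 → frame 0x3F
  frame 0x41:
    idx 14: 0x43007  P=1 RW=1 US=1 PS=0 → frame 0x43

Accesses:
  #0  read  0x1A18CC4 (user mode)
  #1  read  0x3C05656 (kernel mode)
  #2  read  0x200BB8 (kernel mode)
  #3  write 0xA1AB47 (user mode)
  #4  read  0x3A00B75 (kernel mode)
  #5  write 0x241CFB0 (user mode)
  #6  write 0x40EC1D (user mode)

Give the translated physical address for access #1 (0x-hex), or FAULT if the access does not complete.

Walk each access:
#0 VA=0x1A18CC4 (r,user):
  lvl0: tbl 0x28, slot 13 ⇒ 0x2A007 (P1/RW1/US1/PS0)
  lvl1: tbl 0x2A, slot 24 ⇒ 0x2E007 (P1/RW1/US1/PS0)
  ⇒ phys 0x2ECC4  [2 reads]
#1 VA=0x3C05656 (r,kernel):
  lvl0: tbl 0x28, slot 30 ⇒ 0x30007 (P1/RW1/US1/PS0)
  lvl1: tbl 0x30, slot 5 ⇒ 0xB006 (P0/RW1/US1/PS0)
  ✗ PAGE_NOT_PRESENT  [2 reads]
#2 VA=0x200BB8 (r,kernel):
  lvl0: tbl 0x28, slot 1 ⇒ 0x3004 (P0/RW0/US1/PS0)
  ✗ PAGE_NOT_PRESENT  [1 reads]
#3 VA=0xA1AB47 (w,user):
  lvl0: tbl 0x28, slot 5 ⇒ 0x34007 (P1/RW1/US1/PS0)
  lvl1: tbl 0x34, slot 26 ⇒ 0x12004 (P0/RW0/US1/PS0)
  ✗ PAGE_NOT_PRESENT  [2 reads]
#4 VA=0x3A00B75 (r,kernel):
  lvl0: tbl 0x28, slot 29 ⇒ 0x35007 (P1/RW1/US1/PS0)
  lvl1: tbl 0x35, slot 0 ⇒ 0x39007 (P1/RW1/US1/PS0)
  ⇒ phys 0x39B75  [2 reads]
#5 VA=0x241CFB0 (w,user):
  lvl0: tbl 0x28, slot 18 ⇒ 0x3D007 (P1/RW1/US1/PS0)
  lvl1: tbl 0x3D, slot 28 ⇒ 0x3F007 (P1/RW1/US1/PS0)
  ⇒ phys 0x3FFB0  [2 reads]
#6 VA=0x40EC1D (w,user):
  lvl0: tbl 0x28, slot 2 ⇒ 0x41007 (P1/RW1/US1/PS0)
  lvl1: tbl 0x41, slot 14 ⇒ 0x43007 (P1/RW1/US1/PS0)
  ⇒ phys 0x43C1D  [2 reads]

Access #1 PA: FAULT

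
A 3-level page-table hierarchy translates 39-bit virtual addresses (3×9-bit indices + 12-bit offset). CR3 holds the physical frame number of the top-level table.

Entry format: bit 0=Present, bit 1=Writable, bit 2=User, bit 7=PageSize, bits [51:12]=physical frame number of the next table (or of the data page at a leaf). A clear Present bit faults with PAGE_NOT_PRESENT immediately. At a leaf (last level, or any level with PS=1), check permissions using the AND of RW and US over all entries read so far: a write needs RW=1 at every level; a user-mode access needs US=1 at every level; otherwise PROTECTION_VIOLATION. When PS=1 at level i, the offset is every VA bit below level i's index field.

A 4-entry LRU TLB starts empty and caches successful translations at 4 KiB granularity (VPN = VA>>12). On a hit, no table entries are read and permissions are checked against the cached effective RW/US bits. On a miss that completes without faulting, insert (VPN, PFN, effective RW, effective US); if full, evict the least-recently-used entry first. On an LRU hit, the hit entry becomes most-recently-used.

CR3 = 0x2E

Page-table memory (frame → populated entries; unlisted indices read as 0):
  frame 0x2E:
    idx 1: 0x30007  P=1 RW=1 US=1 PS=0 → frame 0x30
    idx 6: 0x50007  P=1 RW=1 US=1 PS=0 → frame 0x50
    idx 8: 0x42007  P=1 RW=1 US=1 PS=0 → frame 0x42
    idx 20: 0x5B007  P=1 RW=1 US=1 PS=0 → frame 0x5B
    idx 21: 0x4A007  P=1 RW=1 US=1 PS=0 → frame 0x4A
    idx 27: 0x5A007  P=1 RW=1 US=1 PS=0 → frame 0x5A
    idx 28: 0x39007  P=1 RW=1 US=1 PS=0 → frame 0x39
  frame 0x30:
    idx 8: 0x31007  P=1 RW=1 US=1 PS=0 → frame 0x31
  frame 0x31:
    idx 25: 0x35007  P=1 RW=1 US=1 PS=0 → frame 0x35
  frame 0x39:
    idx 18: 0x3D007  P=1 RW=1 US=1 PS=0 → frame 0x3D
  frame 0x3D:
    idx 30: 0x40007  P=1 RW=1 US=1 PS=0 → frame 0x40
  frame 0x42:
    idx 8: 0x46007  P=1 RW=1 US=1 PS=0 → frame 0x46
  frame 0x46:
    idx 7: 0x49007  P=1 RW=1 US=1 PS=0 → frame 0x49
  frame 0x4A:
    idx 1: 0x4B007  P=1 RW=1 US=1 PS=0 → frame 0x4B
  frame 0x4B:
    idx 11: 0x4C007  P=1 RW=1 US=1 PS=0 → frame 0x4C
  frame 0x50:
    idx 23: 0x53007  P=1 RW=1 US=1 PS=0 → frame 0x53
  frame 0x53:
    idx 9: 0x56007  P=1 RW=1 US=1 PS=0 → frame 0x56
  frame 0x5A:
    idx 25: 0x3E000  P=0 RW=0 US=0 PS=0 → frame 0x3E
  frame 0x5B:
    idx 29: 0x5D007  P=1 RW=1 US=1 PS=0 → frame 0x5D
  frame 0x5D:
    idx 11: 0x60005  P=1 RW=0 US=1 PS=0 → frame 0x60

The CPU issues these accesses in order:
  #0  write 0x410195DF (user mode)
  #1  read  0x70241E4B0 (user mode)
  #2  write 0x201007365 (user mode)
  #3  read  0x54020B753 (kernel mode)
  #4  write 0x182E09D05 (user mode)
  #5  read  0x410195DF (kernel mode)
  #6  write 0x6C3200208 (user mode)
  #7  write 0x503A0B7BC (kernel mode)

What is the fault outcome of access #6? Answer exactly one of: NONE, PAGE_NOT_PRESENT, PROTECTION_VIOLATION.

Trace:
#0 VA=0x410195DF (w,user):
  [0] read 0x2E idx=1: raw=0x30007 flags P=1 W=1 U=1 S=0
  [1] read 0x30 idx=8: raw=0x31007 flags P=1 W=1 U=1 S=0
  [2] read 0x31 idx=25: raw=0x35007 flags P=1 W=1 U=1 S=0
  ✓ 0x355DF  — 3 lookups
#1 VA=0x70241E4B0 (r,user):
  [0] read 0x2E idx=28: raw=0x39007 flags P=1 W=1 U=1 S=0
  [1] read 0x39 idx=18: raw=0x3D007 flags P=1 W=1 U=1 S=0
  [2] read 0x3D idx=30: raw=0x40007 flags P=1 W=1 U=1 S=0
  ✓ 0x404B0  — 3 lookups
#2 VA=0x201007365 (w,user):
  [0] read 0x2E idx=8: raw=0x42007 flags P=1 W=1 U=1 S=0
  [1] read 0x42 idx=8: raw=0x46007 flags P=1 W=1 U=1 S=0
  [2] read 0x46 idx=7: raw=0x49007 flags P=1 W=1 U=1 S=0
  ✓ 0x49365  — 3 lookups
#3 VA=0x54020B753 (r,kernel):
  [0] read 0x2E idx=21: raw=0x4A007 flags P=1 W=1 U=1 S=0
  [1] read 0x4A idx=1: raw=0x4B007 flags P=1 W=1 U=1 S=0
  [2] read 0x4B idx=11: raw=0x4C007 flags P=1 W=1 U=1 S=0
  ✓ 0x4C753  — 3 lookups
#4 VA=0x182E09D05 (w,user):
  [0] read 0x2E idx=6: raw=0x50007 flags P=1 W=1 U=1 S=0
  [1] read 0x50 idx=23: raw=0x53007 flags P=1 W=1 U=1 S=0
  [2] read 0x53 idx=9: raw=0x56007 flags P=1 W=1 U=1 S=0
  ✓ 0x56D05  — 3 lookups
#5 VA=0x410195DF (r,kernel):
  [0] read 0x2E idx=1: raw=0x30007 flags P=1 W=1 U=1 S=0
  [1] read 0x30 idx=8: raw=0x31007 flags P=1 W=1 U=1 S=0
  [2] read 0x31 idx=25: raw=0x35007 flags P=1 W=1 U=1 S=0
  ✓ 0x355DF  — 3 lookups
#6 VA=0x6C3200208 (w,user):
  [0] read 0x2E idx=27: raw=0x5A007 flags P=1 W=1 U=1 S=0
  [1] read 0x5A idx=25: raw=0x3E000 flags P=0 W=0 U=0 S=0
  → PAGE_NOT_PRESENT  (2 entries read)
#7 VA=0x503A0B7BC (w,kernel):
  [0] read 0x2E idx=20: raw=0x5B007 flags P=1 W=1 U=1 S=0
  [1] read 0x5B idx=29: raw=0x5D007 flags P=1 W=1 U=1 S=0
  [2] read 0x5D idx=11: raw=0x60005 flags P=1 W=0 U=1 S=0
  → PROTECTION_VIOLATION  (3 entries read)

Access #6 fault: PAGE_NOT_PRESENT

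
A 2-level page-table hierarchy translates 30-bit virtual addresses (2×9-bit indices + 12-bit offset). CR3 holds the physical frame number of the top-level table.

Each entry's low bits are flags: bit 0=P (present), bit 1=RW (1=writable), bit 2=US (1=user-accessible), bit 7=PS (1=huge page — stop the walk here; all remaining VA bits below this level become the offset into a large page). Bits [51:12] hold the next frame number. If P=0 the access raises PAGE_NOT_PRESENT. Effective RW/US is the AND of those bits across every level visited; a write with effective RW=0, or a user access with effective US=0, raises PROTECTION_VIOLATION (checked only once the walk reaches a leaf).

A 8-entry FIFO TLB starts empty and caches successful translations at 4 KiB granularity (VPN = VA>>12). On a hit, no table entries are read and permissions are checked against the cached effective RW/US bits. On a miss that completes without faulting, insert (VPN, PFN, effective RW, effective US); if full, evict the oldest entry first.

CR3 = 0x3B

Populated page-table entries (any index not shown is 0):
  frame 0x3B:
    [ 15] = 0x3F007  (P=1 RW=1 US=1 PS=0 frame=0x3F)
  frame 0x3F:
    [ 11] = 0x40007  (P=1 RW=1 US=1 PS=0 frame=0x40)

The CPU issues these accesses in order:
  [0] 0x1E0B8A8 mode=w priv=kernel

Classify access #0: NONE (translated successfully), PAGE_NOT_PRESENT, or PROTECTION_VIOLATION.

Walk each access:
#0 VA=0x1E0B8A8 (w,kernel):
  lvl0: tbl 0x3B, slot 15 ⇒ 0x3F007 (P1/RW1/US1/PS0)
  lvl1: tbl 0x3F, slot 11 ⇒ 0x40007 (P1/RW1/US1/PS0)
  ✓ 0x408A8  — 2 lookups

Access #0 fault: NONE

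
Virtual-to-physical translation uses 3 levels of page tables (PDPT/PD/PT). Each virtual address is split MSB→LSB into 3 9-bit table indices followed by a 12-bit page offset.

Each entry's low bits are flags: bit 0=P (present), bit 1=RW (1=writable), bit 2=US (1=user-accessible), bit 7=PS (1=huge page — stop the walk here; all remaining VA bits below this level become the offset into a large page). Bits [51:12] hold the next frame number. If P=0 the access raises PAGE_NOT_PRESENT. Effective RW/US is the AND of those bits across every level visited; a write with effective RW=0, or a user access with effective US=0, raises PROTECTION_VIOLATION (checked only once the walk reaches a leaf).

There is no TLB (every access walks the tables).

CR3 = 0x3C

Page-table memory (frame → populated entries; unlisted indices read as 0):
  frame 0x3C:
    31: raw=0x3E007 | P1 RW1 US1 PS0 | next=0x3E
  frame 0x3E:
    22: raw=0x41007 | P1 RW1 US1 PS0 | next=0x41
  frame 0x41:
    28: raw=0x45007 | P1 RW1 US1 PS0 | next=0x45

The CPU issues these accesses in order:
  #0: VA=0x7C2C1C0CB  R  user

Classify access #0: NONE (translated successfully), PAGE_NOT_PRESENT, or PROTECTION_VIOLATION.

Per-access translation:
#0 VA=0x7C2C1C0CB (r,user):
  L0: frame=0x3C idx=31 entry=0x3E007 [P=1 RW=1 US=1 PS=0]
  L1: frame=0x3E idx=22 entry=0x41007 [P=1 RW=1 US=1 PS=0]
  L2: frame=0x41 idx=28 entry=0x45007 [P=1 RW=1 US=1 PS=0]
  ✓ 0x450CB  — 3 lookups

Access #0 fault: NONE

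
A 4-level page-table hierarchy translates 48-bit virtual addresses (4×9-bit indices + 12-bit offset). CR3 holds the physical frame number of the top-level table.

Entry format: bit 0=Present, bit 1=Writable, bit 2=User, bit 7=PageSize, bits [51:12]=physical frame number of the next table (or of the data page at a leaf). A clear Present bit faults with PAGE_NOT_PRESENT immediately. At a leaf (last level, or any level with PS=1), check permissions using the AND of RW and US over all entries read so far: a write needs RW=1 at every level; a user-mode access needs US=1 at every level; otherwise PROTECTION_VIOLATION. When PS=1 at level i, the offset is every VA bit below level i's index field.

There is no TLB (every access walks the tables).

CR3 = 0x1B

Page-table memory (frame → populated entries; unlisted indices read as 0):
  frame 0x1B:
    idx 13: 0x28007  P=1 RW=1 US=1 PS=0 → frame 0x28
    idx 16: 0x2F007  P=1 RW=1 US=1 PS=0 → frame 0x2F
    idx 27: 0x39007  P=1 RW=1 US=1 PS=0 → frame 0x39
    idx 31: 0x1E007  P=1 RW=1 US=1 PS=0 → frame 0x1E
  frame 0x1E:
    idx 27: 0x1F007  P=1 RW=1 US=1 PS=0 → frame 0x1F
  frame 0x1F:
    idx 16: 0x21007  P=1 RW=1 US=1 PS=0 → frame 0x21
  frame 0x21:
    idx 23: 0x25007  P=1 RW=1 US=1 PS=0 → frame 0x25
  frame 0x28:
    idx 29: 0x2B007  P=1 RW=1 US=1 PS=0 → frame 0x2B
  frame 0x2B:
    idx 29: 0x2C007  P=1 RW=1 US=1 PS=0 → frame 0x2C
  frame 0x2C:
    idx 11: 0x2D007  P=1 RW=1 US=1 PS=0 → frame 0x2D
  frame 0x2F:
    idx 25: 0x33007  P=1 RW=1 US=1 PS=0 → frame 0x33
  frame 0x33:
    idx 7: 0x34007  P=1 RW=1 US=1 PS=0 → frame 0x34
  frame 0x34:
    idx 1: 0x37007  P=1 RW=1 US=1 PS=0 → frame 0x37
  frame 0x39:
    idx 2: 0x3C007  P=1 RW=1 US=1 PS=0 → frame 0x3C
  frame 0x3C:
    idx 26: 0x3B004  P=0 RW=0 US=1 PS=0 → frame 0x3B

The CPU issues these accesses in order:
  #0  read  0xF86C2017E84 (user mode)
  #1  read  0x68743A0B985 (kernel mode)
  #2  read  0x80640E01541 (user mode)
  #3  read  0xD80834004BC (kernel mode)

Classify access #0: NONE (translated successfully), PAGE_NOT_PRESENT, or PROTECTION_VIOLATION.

Per-access translation:
#0 VA=0xF86C2017E84 (r,user):
  L0 @0x1B[31] → 0x1E007  P=1,RW=1,US=1,PS=0
  L1 @0x1E[27] → 0x1F007  P=1,RW=1,US=1,PS=0
  L2 @0x1F[16] → 0x21007  P=1,RW=1,US=1,PS=0
  L3 @0x21[23] → 0x25007  P=1,RW=1,US=1,PS=0
  ✓ 0x25E84  — 4 lookups
#1 VA=0x68743A0B985 (r,kernel):
  L0 @0x1B[13] → 0x28007  P=1,RW=1,US=1,PS=0
  L1 @0x28[29] → 0x2B007  P=1,RW=1,US=1,PS=0
  L2 @0x2B[29] → 0x2C007  P=1,RW=1,US=1,PS=0
  L3 @0x2C[11] → 0x2D007  P=1,RW=1,US=1,PS=0
  ✓ 0x2D985  — 4 lookups
#2 VA=0x80640E01541 (r,user):
  L0 @0x1B[16] → 0x2F007  P=1,RW=1,US=1,PS=0
  L1 @0x2F[25] → 0x33007  P=1,RW=1,US=1,PS=0
  L2 @0x33[7] → 0x34007  P=1,RW=1,US=1,PS=0
  L3 @0x34[1] → 0x37007  P=1,RW=1,US=1,PS=0
  ✓ 0x37541  — 4 lookups
#3 VA=0xD80834004BC (r,kernel):
  L0 @0x1B[27] → 0x39007  P=1,RW=1,US=1,PS=0
  L1 @0x39[2] → 0x3C007  P=1,RW=1,US=1,PS=0
  L2 @0x3C[26] → 0x3B004  P=0,RW=0,US=1,PS=0
  → PAGE_NOT_PRESENT  (3 entries read)

Access #0 fault: NONE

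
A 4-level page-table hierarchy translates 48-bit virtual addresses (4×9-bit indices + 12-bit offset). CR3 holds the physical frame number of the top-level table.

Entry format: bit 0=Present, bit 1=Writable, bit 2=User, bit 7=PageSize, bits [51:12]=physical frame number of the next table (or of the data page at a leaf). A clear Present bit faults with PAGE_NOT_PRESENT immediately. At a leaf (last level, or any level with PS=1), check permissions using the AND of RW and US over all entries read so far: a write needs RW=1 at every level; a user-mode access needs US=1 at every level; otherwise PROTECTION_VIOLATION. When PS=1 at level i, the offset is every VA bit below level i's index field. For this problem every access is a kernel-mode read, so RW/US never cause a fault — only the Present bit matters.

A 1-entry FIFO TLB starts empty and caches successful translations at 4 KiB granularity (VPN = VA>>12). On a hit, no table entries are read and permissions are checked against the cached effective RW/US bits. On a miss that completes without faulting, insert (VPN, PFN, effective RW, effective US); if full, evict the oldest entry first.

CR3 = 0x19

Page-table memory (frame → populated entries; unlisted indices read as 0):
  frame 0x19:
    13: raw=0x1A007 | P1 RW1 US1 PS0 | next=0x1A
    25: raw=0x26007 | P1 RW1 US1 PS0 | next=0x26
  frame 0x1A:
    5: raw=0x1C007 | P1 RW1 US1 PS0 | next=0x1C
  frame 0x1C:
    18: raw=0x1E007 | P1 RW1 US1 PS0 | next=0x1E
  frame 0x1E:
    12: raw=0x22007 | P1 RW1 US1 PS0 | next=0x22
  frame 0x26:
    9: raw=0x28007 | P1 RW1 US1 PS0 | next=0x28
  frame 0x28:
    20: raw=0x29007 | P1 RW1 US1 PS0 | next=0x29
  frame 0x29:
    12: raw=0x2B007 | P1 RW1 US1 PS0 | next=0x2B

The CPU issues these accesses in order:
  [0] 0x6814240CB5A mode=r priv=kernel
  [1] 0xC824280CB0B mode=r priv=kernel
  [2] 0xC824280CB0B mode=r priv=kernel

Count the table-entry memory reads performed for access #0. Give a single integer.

Per-access translation:
#0 VA=0x6814240CB5A (r,kernel):
  L0: frame=0x19 idx=13 entry=0x1A007 [P=1 RW=1 US=1 PS=0]
  L1: frame=0x1A idx=5 entry=0x1C007 [P=1 RW=1 US=1 PS=0]
  L2: frame=0x1C idx=18 entry=0x1E007 [P=1 RW=1 US=1 PS=0]
  L3: frame=0x1E idx=12 entry=0x22007 [P=1 RW=1 US=1 PS=0]
  ⇒ phys 0x22B5A  [4 reads]
#1 VA=0xC824280CB0B (r,kernel):
  L0: frame=0x19 idx=25 entry=0x26007 [P=1 RW=1 US=1 PS=0]
  L1: frame=0x26 idx=9 entry=0x28007 [P=1 RW=1 US=1 PS=0]
  L2: frame=0x28 idx=20 entry=0x29007 [P=1 RW=1 US=1 PS=0]
  L3: frame=0x29 idx=12 entry=0x2B007 [P=1 RW=1 US=1 PS=0]
  ⇒ phys 0x2BB0B  [4 reads]
#2 VA=0xC824280CB0B (r,kernel):
  TLB hit vpn=0xC824280C → PA=0x2BB0B

Entries read for #0: 4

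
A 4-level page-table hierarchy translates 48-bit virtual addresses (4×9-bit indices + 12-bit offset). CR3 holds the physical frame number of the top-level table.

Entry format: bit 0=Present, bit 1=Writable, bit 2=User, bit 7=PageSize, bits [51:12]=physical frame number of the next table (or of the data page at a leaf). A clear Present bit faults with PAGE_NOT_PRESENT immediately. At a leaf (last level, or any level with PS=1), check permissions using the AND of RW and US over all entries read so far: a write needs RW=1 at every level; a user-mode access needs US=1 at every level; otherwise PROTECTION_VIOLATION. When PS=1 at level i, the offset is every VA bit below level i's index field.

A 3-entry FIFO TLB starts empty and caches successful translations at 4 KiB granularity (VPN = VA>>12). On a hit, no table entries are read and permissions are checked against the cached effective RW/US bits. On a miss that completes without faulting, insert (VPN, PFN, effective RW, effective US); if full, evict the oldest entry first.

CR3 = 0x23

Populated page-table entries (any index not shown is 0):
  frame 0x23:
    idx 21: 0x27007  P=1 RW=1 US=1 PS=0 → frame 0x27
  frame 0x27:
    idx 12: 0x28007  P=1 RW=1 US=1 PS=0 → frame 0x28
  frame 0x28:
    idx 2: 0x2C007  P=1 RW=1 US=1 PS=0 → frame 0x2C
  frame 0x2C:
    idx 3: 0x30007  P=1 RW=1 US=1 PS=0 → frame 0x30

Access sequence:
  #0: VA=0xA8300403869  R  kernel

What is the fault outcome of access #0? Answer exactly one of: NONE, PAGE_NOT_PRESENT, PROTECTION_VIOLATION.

Trace:
#0 VA=0xA8300403869 (r,kernel):
  lvl0: tbl 0x23, slot 21 ⇒ 0x27007 (P1/RW1/US1/PS0)
  lvl1: tbl 0x27, slot 12 ⇒ 0x28007 (P1/RW1/US1/PS0)
  lvl2: tbl 0x28, slot 2 ⇒ 0x2C007 (P1/RW1/US1/PS0)
  lvl3: tbl 0x2C, slot 3 ⇒ 0x30007 (P1/RW1/US1/PS0)
  ⇒ phys 0x30869  [4 reads]

Access #0 fault: NONE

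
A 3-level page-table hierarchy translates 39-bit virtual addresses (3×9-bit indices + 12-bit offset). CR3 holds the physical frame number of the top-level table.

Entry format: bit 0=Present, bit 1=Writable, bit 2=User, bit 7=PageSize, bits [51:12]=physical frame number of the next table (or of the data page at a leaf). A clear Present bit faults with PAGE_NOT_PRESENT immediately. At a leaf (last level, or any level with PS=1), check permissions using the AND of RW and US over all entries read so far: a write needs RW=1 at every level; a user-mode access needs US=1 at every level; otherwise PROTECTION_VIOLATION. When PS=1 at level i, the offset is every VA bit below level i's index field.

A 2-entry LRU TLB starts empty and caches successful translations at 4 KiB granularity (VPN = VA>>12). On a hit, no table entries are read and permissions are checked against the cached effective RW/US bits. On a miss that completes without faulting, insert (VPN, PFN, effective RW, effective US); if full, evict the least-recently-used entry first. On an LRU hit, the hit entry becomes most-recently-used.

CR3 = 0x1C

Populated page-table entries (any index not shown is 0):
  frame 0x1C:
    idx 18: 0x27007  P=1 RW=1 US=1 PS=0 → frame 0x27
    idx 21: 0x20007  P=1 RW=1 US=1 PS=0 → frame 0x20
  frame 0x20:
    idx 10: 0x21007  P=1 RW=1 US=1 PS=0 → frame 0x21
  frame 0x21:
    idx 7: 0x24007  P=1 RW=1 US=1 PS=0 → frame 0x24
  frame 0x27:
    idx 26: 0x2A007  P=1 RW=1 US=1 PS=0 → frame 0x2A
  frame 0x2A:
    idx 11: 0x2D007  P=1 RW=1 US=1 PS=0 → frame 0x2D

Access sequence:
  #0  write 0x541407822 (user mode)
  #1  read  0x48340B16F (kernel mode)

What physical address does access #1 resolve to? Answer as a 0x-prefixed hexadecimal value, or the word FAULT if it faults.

Per-access translation:
#0 VA=0x541407822 (w,user):
  L0: frame=0x1C idx=21 entry=0x20007 [P=1 RW=1 US=1 PS=0]
  L1: frame=0x20 idx=10 entry=0x21007 [P=1 RW=1 US=1 PS=0]
  L2: frame=0x21 idx=7 entry=0x24007 [P=1 RW=1 US=1 PS=0]
  ⇒ phys 0x24822  [3 reads]
#1 VA=0x48340B16F (r,kernel):
  L0: frame=0x1C idx=18 entry=0x27007 [P=1 RW=1 US=1 PS=0]
  L1: frame=0x27 idx=26 entry=0x2A007 [P=1 RW=1 US=1 PS=0]
  L2: frame=0x2A idx=11 entry=0x2D007 [P=1 RW=1 US=1 PS=0]
  ⇒ phys 0x2D16F  [3 reads]

Access #1 PA: 0x2D16F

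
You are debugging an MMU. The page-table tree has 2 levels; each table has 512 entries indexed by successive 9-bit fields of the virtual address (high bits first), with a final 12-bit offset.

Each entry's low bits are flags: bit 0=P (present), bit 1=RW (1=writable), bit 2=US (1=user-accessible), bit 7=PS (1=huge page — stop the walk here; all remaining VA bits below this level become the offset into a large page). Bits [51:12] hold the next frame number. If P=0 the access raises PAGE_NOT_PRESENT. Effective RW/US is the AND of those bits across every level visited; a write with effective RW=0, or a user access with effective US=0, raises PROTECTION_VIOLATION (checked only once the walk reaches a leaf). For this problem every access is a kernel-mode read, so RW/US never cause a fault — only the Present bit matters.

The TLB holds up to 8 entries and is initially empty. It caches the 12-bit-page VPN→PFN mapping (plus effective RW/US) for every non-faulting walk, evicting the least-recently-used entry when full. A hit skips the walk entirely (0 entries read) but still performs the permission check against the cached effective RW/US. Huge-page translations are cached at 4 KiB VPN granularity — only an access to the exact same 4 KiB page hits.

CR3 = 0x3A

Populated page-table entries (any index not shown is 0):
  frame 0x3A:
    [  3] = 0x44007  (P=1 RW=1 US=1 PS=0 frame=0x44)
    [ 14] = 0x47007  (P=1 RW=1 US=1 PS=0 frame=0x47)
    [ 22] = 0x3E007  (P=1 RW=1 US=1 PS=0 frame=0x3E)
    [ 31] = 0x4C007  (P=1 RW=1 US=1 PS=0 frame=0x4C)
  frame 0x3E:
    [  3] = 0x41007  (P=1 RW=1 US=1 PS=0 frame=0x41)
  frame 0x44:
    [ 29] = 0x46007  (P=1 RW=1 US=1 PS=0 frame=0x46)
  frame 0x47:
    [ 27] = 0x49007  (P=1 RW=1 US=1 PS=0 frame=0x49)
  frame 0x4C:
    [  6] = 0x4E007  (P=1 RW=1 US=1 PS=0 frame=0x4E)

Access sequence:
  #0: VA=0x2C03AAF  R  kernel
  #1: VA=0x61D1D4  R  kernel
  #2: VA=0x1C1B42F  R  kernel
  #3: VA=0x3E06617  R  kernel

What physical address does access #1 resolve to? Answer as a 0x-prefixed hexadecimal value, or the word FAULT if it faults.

Walk each access:
#0 VA=0x2C03AAF (r,kernel):
  L0 @0x3A[22] → 0x3E007  P=1,RW=1,US=1,PS=0
  L1 @0x3E[3] → 0x41007  P=1,RW=1,US=1,PS=0
  ✓ 0x41AAF  — 2 lookups
#1 VA=0x61D1D4 (r,kernel):
  L0 @0x3A[3] → 0x44007  P=1,RW=1,US=1,PS=0
  L1 @0x44[29] → 0x46007  P=1,RW=1,US=1,PS=0
  ✓ 0x461D4  — 2 lookups
#2 VA=0x1C1B42F (r,kernel):
  L0 @0x3A[14] → 0x47007  P=1,RW=1,US=1,PS=0
  L1 @0x47[27] → 0x49007  P=1,RW=1,US=1,PS=0
  ✓ 0x4942F  — 2 lookups
#3 VA=0x3E06617 (r,kernel):
  L0 @0x3A[31] → 0x4C007  P=1,RW=1,US=1,PS=0
  L1 @0x4C[6] → 0x4E007  P=1,RW=1,US=1,PS=0
  ✓ 0x4E617  — 2 lookups

Access #1 PA: 0x461D4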